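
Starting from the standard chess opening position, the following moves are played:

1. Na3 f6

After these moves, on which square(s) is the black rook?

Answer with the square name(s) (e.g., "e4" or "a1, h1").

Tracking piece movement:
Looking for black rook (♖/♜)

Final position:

  a b c d e f g h
  ─────────────────
8│♜ ♞ ♝ ♛ ♚ ♝ ♞ ♜│8
7│♟ ♟ ♟ ♟ ♟ · ♟ ♟│7
6│· · · · · ♟ · ·│6
5│· · · · · · · ·│5
4│· · · · · · · ·│4
3│♘ · · · · · · ·│3
2│♙ ♙ ♙ ♙ ♙ ♙ ♙ ♙│2
1│♖ · ♗ ♕ ♔ ♗ ♘ ♖│1
  ─────────────────
  a b c d e f g h


a8, h8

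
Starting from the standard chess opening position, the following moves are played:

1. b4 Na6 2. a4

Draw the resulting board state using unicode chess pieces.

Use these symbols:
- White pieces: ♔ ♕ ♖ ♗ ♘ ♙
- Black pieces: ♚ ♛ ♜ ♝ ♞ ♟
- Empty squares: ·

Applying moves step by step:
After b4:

♜ ♞ ♝ ♛ ♚ ♝ ♞ ♜
♟ ♟ ♟ ♟ ♟ ♟ ♟ ♟
· · · · · · · ·
· · · · · · · ·
· ♙ · · · · · ·
· · · · · · · ·
♙ · ♙ ♙ ♙ ♙ ♙ ♙
♖ ♘ ♗ ♕ ♔ ♗ ♘ ♖


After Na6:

♜ · ♝ ♛ ♚ ♝ ♞ ♜
♟ ♟ ♟ ♟ ♟ ♟ ♟ ♟
♞ · · · · · · ·
· · · · · · · ·
· ♙ · · · · · ·
· · · · · · · ·
♙ · ♙ ♙ ♙ ♙ ♙ ♙
♖ ♘ ♗ ♕ ♔ ♗ ♘ ♖


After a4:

♜ · ♝ ♛ ♚ ♝ ♞ ♜
♟ ♟ ♟ ♟ ♟ ♟ ♟ ♟
♞ · · · · · · ·
· · · · · · · ·
♙ ♙ · · · · · ·
· · · · · · · ·
· · ♙ ♙ ♙ ♙ ♙ ♙
♖ ♘ ♗ ♕ ♔ ♗ ♘ ♖



  a b c d e f g h
  ─────────────────
8│♜ · ♝ ♛ ♚ ♝ ♞ ♜│8
7│♟ ♟ ♟ ♟ ♟ ♟ ♟ ♟│7
6│♞ · · · · · · ·│6
5│· · · · · · · ·│5
4│♙ ♙ · · · · · ·│4
3│· · · · · · · ·│3
2│· · ♙ ♙ ♙ ♙ ♙ ♙│2
1│♖ ♘ ♗ ♕ ♔ ♗ ♘ ♖│1
  ─────────────────
  a b c d e f g h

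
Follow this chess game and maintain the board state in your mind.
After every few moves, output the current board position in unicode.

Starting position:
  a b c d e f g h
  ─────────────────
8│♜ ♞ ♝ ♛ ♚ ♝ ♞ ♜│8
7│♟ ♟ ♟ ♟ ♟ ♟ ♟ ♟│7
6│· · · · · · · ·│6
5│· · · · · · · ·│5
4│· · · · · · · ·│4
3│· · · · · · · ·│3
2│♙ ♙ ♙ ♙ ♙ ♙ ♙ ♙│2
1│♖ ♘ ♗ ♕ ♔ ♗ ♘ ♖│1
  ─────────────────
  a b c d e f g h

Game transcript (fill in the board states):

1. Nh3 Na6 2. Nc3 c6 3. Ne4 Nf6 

  a b c d e f g h
  ─────────────────
8│♜ · ♝ ♛ ♚ ♝ · ♜│8
7│♟ ♟ · ♟ ♟ ♟ ♟ ♟│7
6│♞ · ♟ · · ♞ · ·│6
5│· · · · · · · ·│5
4│· · · · ♘ · · ·│4
3│· · · · · · · ♘│3
2│♙ ♙ ♙ ♙ ♙ ♙ ♙ ♙│2
1│♖ · ♗ ♕ ♔ ♗ · ♖│1
  ─────────────────
  a b c d e f g h

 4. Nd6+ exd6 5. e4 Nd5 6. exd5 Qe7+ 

  a b c d e f g h
  ─────────────────
8│♜ · ♝ · ♚ ♝ · ♜│8
7│♟ ♟ · ♟ ♛ ♟ ♟ ♟│7
6│♞ · ♟ ♟ · · · ·│6
5│· · · ♙ · · · ·│5
4│· · · · · · · ·│4
3│· · · · · · · ♘│3
2│♙ ♙ ♙ ♙ · ♙ ♙ ♙│2
1│♖ · ♗ ♕ ♔ ♗ · ♖│1
  ─────────────────
  a b c d e f g h

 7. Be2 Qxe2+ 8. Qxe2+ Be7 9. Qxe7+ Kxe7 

  a b c d e f g h
  ─────────────────
8│♜ · ♝ · · · · ♜│8
7│♟ ♟ · ♟ ♚ ♟ ♟ ♟│7
6│♞ · ♟ ♟ · · · ·│6
5│· · · ♙ · · · ·│5
4│· · · · · · · ·│4
3│· · · · · · · ♘│3
2│♙ ♙ ♙ ♙ · ♙ ♙ ♙│2
1│♖ · ♗ · ♔ · · ♖│1
  ─────────────────
  a b c d e f g h

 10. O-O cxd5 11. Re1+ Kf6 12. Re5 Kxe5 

  a b c d e f g h
  ─────────────────
8│♜ · ♝ · · · · ♜│8
7│♟ ♟ · ♟ · ♟ ♟ ♟│7
6│♞ · · ♟ · · · ·│6
5│· · · ♟ ♚ · · ·│5
4│· · · · · · · ·│4
3│· · · · · · · ♘│3
2│♙ ♙ ♙ ♙ · ♙ ♙ ♙│2
1│♖ · ♗ · · · ♔ ·│1
  ─────────────────
  a b c d e f g h

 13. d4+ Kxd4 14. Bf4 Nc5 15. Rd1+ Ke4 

  a b c d e f g h
  ─────────────────
8│♜ · ♝ · · · · ♜│8
7│♟ ♟ · ♟ · ♟ ♟ ♟│7
6│· · · ♟ · · · ·│6
5│· · ♞ ♟ · · · ·│5
4│· · · · ♚ ♗ · ·│4
3│· · · · · · · ♘│3
2│♙ ♙ ♙ · · ♙ ♙ ♙│2
1│· · · ♖ · · ♔ ·│1
  ─────────────────
  a b c d e f g h



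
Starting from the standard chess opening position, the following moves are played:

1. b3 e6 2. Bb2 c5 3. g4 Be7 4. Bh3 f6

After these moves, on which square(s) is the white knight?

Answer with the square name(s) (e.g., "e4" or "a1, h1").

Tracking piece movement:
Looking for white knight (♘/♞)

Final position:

  a b c d e f g h
  ─────────────────
8│♜ ♞ ♝ ♛ ♚ · ♞ ♜│8
7│♟ ♟ · ♟ ♝ · ♟ ♟│7
6│· · · · ♟ ♟ · ·│6
5│· · ♟ · · · · ·│5
4│· · · · · · ♙ ·│4
3│· ♙ · · · · · ♗│3
2│♙ ♗ ♙ ♙ ♙ ♙ · ♙│2
1│♖ ♘ · ♕ ♔ · ♘ ♖│1
  ─────────────────
  a b c d e f g h


b1, g1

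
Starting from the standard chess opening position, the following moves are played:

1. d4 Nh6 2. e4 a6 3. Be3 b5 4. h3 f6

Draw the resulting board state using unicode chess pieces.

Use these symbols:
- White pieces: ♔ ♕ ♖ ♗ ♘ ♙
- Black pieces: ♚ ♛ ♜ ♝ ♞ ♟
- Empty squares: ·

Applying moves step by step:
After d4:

♜ ♞ ♝ ♛ ♚ ♝ ♞ ♜
♟ ♟ ♟ ♟ ♟ ♟ ♟ ♟
· · · · · · · ·
· · · · · · · ·
· · · ♙ · · · ·
· · · · · · · ·
♙ ♙ ♙ · ♙ ♙ ♙ ♙
♖ ♘ ♗ ♕ ♔ ♗ ♘ ♖


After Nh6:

♜ ♞ ♝ ♛ ♚ ♝ · ♜
♟ ♟ ♟ ♟ ♟ ♟ ♟ ♟
· · · · · · · ♞
· · · · · · · ·
· · · ♙ · · · ·
· · · · · · · ·
♙ ♙ ♙ · ♙ ♙ ♙ ♙
♖ ♘ ♗ ♕ ♔ ♗ ♘ ♖


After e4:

♜ ♞ ♝ ♛ ♚ ♝ · ♜
♟ ♟ ♟ ♟ ♟ ♟ ♟ ♟
· · · · · · · ♞
· · · · · · · ·
· · · ♙ ♙ · · ·
· · · · · · · ·
♙ ♙ ♙ · · ♙ ♙ ♙
♖ ♘ ♗ ♕ ♔ ♗ ♘ ♖


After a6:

♜ ♞ ♝ ♛ ♚ ♝ · ♜
· ♟ ♟ ♟ ♟ ♟ ♟ ♟
♟ · · · · · · ♞
· · · · · · · ·
· · · ♙ ♙ · · ·
· · · · · · · ·
♙ ♙ ♙ · · ♙ ♙ ♙
♖ ♘ ♗ ♕ ♔ ♗ ♘ ♖


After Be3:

♜ ♞ ♝ ♛ ♚ ♝ · ♜
· ♟ ♟ ♟ ♟ ♟ ♟ ♟
♟ · · · · · · ♞
· · · · · · · ·
· · · ♙ ♙ · · ·
· · · · ♗ · · ·
♙ ♙ ♙ · · ♙ ♙ ♙
♖ ♘ · ♕ ♔ ♗ ♘ ♖


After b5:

♜ ♞ ♝ ♛ ♚ ♝ · ♜
· · ♟ ♟ ♟ ♟ ♟ ♟
♟ · · · · · · ♞
· ♟ · · · · · ·
· · · ♙ ♙ · · ·
· · · · ♗ · · ·
♙ ♙ ♙ · · ♙ ♙ ♙
♖ ♘ · ♕ ♔ ♗ ♘ ♖


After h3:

♜ ♞ ♝ ♛ ♚ ♝ · ♜
· · ♟ ♟ ♟ ♟ ♟ ♟
♟ · · · · · · ♞
· ♟ · · · · · ·
· · · ♙ ♙ · · ·
· · · · ♗ · · ♙
♙ ♙ ♙ · · ♙ ♙ ·
♖ ♘ · ♕ ♔ ♗ ♘ ♖


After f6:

♜ ♞ ♝ ♛ ♚ ♝ · ♜
· · ♟ ♟ ♟ · ♟ ♟
♟ · · · · ♟ · ♞
· ♟ · · · · · ·
· · · ♙ ♙ · · ·
· · · · ♗ · · ♙
♙ ♙ ♙ · · ♙ ♙ ·
♖ ♘ · ♕ ♔ ♗ ♘ ♖



  a b c d e f g h
  ─────────────────
8│♜ ♞ ♝ ♛ ♚ ♝ · ♜│8
7│· · ♟ ♟ ♟ · ♟ ♟│7
6│♟ · · · · ♟ · ♞│6
5│· ♟ · · · · · ·│5
4│· · · ♙ ♙ · · ·│4
3│· · · · ♗ · · ♙│3
2│♙ ♙ ♙ · · ♙ ♙ ·│2
1│♖ ♘ · ♕ ♔ ♗ ♘ ♖│1
  ─────────────────
  a b c d e f g h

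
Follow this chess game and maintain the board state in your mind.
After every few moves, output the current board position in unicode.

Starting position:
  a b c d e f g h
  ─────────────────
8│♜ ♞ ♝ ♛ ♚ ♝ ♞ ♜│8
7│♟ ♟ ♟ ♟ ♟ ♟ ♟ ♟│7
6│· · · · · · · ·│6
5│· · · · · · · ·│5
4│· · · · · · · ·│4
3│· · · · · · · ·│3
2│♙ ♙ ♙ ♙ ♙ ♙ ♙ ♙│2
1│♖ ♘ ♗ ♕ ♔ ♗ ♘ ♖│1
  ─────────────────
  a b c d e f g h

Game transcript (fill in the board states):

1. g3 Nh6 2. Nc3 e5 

  a b c d e f g h
  ─────────────────
8│♜ ♞ ♝ ♛ ♚ ♝ · ♜│8
7│♟ ♟ ♟ ♟ · ♟ ♟ ♟│7
6│· · · · · · · ♞│6
5│· · · · ♟ · · ·│5
4│· · · · · · · ·│4
3│· · ♘ · · · ♙ ·│3
2│♙ ♙ ♙ ♙ ♙ ♙ · ♙│2
1│♖ · ♗ ♕ ♔ ♗ ♘ ♖│1
  ─────────────────
  a b c d e f g h

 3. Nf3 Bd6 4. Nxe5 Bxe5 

  a b c d e f g h
  ─────────────────
8│♜ ♞ ♝ ♛ ♚ · · ♜│8
7│♟ ♟ ♟ ♟ · ♟ ♟ ♟│7
6│· · · · · · · ♞│6
5│· · · · ♝ · · ·│5
4│· · · · · · · ·│4
3│· · ♘ · · · ♙ ·│3
2│♙ ♙ ♙ ♙ ♙ ♙ · ♙│2
1│♖ · ♗ ♕ ♔ ♗ · ♖│1
  ─────────────────
  a b c d e f g h

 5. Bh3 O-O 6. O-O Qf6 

  a b c d e f g h
  ─────────────────
8│♜ ♞ ♝ · · ♜ ♚ ·│8
7│♟ ♟ ♟ ♟ · ♟ ♟ ♟│7
6│· · · · · ♛ · ♞│6
5│· · · · ♝ · · ·│5
4│· · · · · · · ·│4
3│· · ♘ · · · ♙ ♗│3
2│♙ ♙ ♙ ♙ ♙ ♙ · ♙│2
1│♖ · ♗ ♕ · ♖ ♔ ·│1
  ─────────────────
  a b c d e f g h

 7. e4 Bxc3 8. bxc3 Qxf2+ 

  a b c d e f g h
  ─────────────────
8│♜ ♞ ♝ · · ♜ ♚ ·│8
7│♟ ♟ ♟ ♟ · ♟ ♟ ♟│7
6│· · · · · · · ♞│6
5│· · · · · · · ·│5
4│· · · · ♙ · · ·│4
3│· · ♙ · · · ♙ ♗│3
2│♙ · ♙ ♙ · ♛ · ♙│2
1│♖ · ♗ ♕ · ♖ ♔ ·│1
  ─────────────────
  a b c d e f g h

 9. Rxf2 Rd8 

  a b c d e f g h
  ─────────────────
8│♜ ♞ ♝ ♜ · · ♚ ·│8
7│♟ ♟ ♟ ♟ · ♟ ♟ ♟│7
6│· · · · · · · ♞│6
5│· · · · · · · ·│5
4│· · · · ♙ · · ·│4
3│· · ♙ · · · ♙ ♗│3
2│♙ · ♙ ♙ · ♖ · ♙│2
1│♖ · ♗ ♕ · · ♔ ·│1
  ─────────────────
  a b c d e f g h


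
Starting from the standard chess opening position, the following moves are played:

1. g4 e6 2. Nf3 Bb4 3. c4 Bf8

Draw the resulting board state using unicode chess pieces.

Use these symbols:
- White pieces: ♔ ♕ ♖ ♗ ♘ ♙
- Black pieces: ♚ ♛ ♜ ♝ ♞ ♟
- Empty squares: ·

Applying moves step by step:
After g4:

♜ ♞ ♝ ♛ ♚ ♝ ♞ ♜
♟ ♟ ♟ ♟ ♟ ♟ ♟ ♟
· · · · · · · ·
· · · · · · · ·
· · · · · · ♙ ·
· · · · · · · ·
♙ ♙ ♙ ♙ ♙ ♙ · ♙
♖ ♘ ♗ ♕ ♔ ♗ ♘ ♖


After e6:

♜ ♞ ♝ ♛ ♚ ♝ ♞ ♜
♟ ♟ ♟ ♟ · ♟ ♟ ♟
· · · · ♟ · · ·
· · · · · · · ·
· · · · · · ♙ ·
· · · · · · · ·
♙ ♙ ♙ ♙ ♙ ♙ · ♙
♖ ♘ ♗ ♕ ♔ ♗ ♘ ♖


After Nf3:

♜ ♞ ♝ ♛ ♚ ♝ ♞ ♜
♟ ♟ ♟ ♟ · ♟ ♟ ♟
· · · · ♟ · · ·
· · · · · · · ·
· · · · · · ♙ ·
· · · · · ♘ · ·
♙ ♙ ♙ ♙ ♙ ♙ · ♙
♖ ♘ ♗ ♕ ♔ ♗ · ♖


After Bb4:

♜ ♞ ♝ ♛ ♚ · ♞ ♜
♟ ♟ ♟ ♟ · ♟ ♟ ♟
· · · · ♟ · · ·
· · · · · · · ·
· ♝ · · · · ♙ ·
· · · · · ♘ · ·
♙ ♙ ♙ ♙ ♙ ♙ · ♙
♖ ♘ ♗ ♕ ♔ ♗ · ♖


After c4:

♜ ♞ ♝ ♛ ♚ · ♞ ♜
♟ ♟ ♟ ♟ · ♟ ♟ ♟
· · · · ♟ · · ·
· · · · · · · ·
· ♝ ♙ · · · ♙ ·
· · · · · ♘ · ·
♙ ♙ · ♙ ♙ ♙ · ♙
♖ ♘ ♗ ♕ ♔ ♗ · ♖


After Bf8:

♜ ♞ ♝ ♛ ♚ ♝ ♞ ♜
♟ ♟ ♟ ♟ · ♟ ♟ ♟
· · · · ♟ · · ·
· · · · · · · ·
· · ♙ · · · ♙ ·
· · · · · ♘ · ·
♙ ♙ · ♙ ♙ ♙ · ♙
♖ ♘ ♗ ♕ ♔ ♗ · ♖



  a b c d e f g h
  ─────────────────
8│♜ ♞ ♝ ♛ ♚ ♝ ♞ ♜│8
7│♟ ♟ ♟ ♟ · ♟ ♟ ♟│7
6│· · · · ♟ · · ·│6
5│· · · · · · · ·│5
4│· · ♙ · · · ♙ ·│4
3│· · · · · ♘ · ·│3
2│♙ ♙ · ♙ ♙ ♙ · ♙│2
1│♖ ♘ ♗ ♕ ♔ ♗ · ♖│1
  ─────────────────
  a b c d e f g h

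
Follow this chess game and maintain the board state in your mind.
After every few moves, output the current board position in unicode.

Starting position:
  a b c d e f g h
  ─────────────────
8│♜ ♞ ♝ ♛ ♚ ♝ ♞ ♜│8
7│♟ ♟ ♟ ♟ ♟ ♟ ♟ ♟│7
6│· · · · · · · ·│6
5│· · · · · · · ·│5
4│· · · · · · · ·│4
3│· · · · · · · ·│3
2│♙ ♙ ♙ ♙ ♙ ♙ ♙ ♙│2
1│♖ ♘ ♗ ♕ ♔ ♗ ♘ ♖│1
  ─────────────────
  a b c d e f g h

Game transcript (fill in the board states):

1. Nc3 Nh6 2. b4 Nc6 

  a b c d e f g h
  ─────────────────
8│♜ · ♝ ♛ ♚ ♝ · ♜│8
7│♟ ♟ ♟ ♟ ♟ ♟ ♟ ♟│7
6│· · ♞ · · · · ♞│6
5│· · · · · · · ·│5
4│· ♙ · · · · · ·│4
3│· · ♘ · · · · ·│3
2│♙ · ♙ ♙ ♙ ♙ ♙ ♙│2
1│♖ · ♗ ♕ ♔ ♗ ♘ ♖│1
  ─────────────────
  a b c d e f g h

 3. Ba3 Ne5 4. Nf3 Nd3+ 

  a b c d e f g h
  ─────────────────
8│♜ · ♝ ♛ ♚ ♝ · ♜│8
7│♟ ♟ ♟ ♟ ♟ ♟ ♟ ♟│7
6│· · · · · · · ♞│6
5│· · · · · · · ·│5
4│· ♙ · · · · · ·│4
3│♗ · ♘ ♞ · ♘ · ·│3
2│♙ · ♙ ♙ ♙ ♙ ♙ ♙│2
1│♖ · · ♕ ♔ ♗ · ♖│1
  ─────────────────
  a b c d e f g h

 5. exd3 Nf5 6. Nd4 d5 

  a b c d e f g h
  ─────────────────
8│♜ · ♝ ♛ ♚ ♝ · ♜│8
7│♟ ♟ ♟ · ♟ ♟ ♟ ♟│7
6│· · · · · · · ·│6
5│· · · ♟ · ♞ · ·│5
4│· ♙ · ♘ · · · ·│4
3│♗ · ♘ ♙ · · · ·│3
2│♙ · ♙ ♙ · ♙ ♙ ♙│2
1│♖ · · ♕ ♔ ♗ · ♖│1
  ─────────────────
  a b c d e f g h

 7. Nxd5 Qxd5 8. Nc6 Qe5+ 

  a b c d e f g h
  ─────────────────
8│♜ · ♝ · ♚ ♝ · ♜│8
7│♟ ♟ ♟ · ♟ ♟ ♟ ♟│7
6│· · ♘ · · · · ·│6
5│· · · · ♛ ♞ · ·│5
4│· ♙ · · · · · ·│4
3│♗ · · ♙ · · · ·│3
2│♙ · ♙ ♙ · ♙ ♙ ♙│2
1│♖ · · ♕ ♔ ♗ · ♖│1
  ─────────────────
  a b c d e f g h

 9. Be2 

  a b c d e f g h
  ─────────────────
8│♜ · ♝ · ♚ ♝ · ♜│8
7│♟ ♟ ♟ · ♟ ♟ ♟ ♟│7
6│· · ♘ · · · · ·│6
5│· · · · ♛ ♞ · ·│5
4│· ♙ · · · · · ·│4
3│♗ · · ♙ · · · ·│3
2│♙ · ♙ ♙ ♗ ♙ ♙ ♙│2
1│♖ · · ♕ ♔ · · ♖│1
  ─────────────────
  a b c d e f g h


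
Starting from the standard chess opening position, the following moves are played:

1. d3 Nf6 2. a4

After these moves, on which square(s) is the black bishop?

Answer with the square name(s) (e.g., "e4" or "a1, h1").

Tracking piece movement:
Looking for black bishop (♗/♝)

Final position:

  a b c d e f g h
  ─────────────────
8│♜ ♞ ♝ ♛ ♚ ♝ · ♜│8
7│♟ ♟ ♟ ♟ ♟ ♟ ♟ ♟│7
6│· · · · · ♞ · ·│6
5│· · · · · · · ·│5
4│♙ · · · · · · ·│4
3│· · · ♙ · · · ·│3
2│· ♙ ♙ · ♙ ♙ ♙ ♙│2
1│♖ ♘ ♗ ♕ ♔ ♗ ♘ ♖│1
  ─────────────────
  a b c d e f g h


c8, f8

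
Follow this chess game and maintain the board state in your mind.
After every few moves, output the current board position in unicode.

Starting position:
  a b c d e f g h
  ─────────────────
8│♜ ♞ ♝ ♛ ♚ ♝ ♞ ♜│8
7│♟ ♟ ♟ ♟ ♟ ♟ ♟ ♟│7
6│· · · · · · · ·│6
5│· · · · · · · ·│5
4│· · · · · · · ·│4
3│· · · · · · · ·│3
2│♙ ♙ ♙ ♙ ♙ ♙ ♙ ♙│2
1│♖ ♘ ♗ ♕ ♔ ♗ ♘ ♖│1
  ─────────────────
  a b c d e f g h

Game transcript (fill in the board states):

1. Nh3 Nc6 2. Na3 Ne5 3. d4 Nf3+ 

  a b c d e f g h
  ─────────────────
8│♜ · ♝ ♛ ♚ ♝ ♞ ♜│8
7│♟ ♟ ♟ ♟ ♟ ♟ ♟ ♟│7
6│· · · · · · · ·│6
5│· · · · · · · ·│5
4│· · · ♙ · · · ·│4
3│♘ · · · · ♞ · ♘│3
2│♙ ♙ ♙ · ♙ ♙ ♙ ♙│2
1│♖ · ♗ ♕ ♔ ♗ · ♖│1
  ─────────────────
  a b c d e f g h

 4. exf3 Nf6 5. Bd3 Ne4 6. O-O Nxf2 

  a b c d e f g h
  ─────────────────
8│♜ · ♝ ♛ ♚ ♝ · ♜│8
7│♟ ♟ ♟ ♟ ♟ ♟ ♟ ♟│7
6│· · · · · · · ·│6
5│· · · · · · · ·│5
4│· · · ♙ · · · ·│4
3│♘ · · ♗ · ♙ · ♘│3
2│♙ ♙ ♙ · · ♞ ♙ ♙│2
1│♖ · ♗ ♕ · ♖ ♔ ·│1
  ─────────────────
  a b c d e f g h

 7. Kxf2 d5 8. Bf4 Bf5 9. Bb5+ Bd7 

  a b c d e f g h
  ─────────────────
8│♜ · · ♛ ♚ ♝ · ♜│8
7│♟ ♟ ♟ ♝ ♟ ♟ ♟ ♟│7
6│· · · · · · · ·│6
5│· ♗ · ♟ · · · ·│5
4│· · · ♙ · ♗ · ·│4
3│♘ · · · · ♙ · ♘│3
2│♙ ♙ ♙ · · ♔ ♙ ♙│2
1│♖ · · ♕ · ♖ · ·│1
  ─────────────────
  a b c d e f g h

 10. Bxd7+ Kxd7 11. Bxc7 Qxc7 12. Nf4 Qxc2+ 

  a b c d e f g h
  ─────────────────
8│♜ · · · · ♝ · ♜│8
7│♟ ♟ · ♚ ♟ ♟ ♟ ♟│7
6│· · · · · · · ·│6
5│· · · ♟ · · · ·│5
4│· · · ♙ · ♘ · ·│4
3│♘ · · · · ♙ · ·│3
2│♙ ♙ ♛ · · ♔ ♙ ♙│2
1│♖ · · ♕ · ♖ · ·│1
  ─────────────────
  a b c d e f g h



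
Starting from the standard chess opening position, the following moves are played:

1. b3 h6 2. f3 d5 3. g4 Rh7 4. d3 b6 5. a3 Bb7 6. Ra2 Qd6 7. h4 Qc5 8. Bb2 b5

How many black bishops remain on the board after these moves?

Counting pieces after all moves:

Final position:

  a b c d e f g h
  ─────────────────
8│♜ ♞ · · ♚ ♝ ♞ ·│8
7│♟ ♝ ♟ · ♟ ♟ ♟ ♜│7
6│· · · · · · · ♟│6
5│· ♟ ♛ ♟ · · · ·│5
4│· · · · · · ♙ ♙│4
3│♙ ♙ · ♙ · ♙ · ·│3
2│♖ ♗ ♙ · ♙ · · ·│2
1│· ♘ · ♕ ♔ ♗ ♘ ♖│1
  ─────────────────
  a b c d e f g h


2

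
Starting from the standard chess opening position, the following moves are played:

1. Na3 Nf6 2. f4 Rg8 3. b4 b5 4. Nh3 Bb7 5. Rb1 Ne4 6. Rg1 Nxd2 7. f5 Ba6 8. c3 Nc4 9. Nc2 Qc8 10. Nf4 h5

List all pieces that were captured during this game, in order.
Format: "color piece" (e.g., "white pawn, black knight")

Tracking captures:
  Nxd2: captured white pawn

white pawn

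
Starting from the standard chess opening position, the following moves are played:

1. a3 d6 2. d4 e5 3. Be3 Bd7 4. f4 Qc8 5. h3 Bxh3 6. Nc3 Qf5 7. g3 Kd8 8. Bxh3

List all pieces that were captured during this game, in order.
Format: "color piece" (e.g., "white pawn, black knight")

Tracking captures:
  Bxh3: captured white pawn
  Bxh3: captured black bishop

white pawn, black bishop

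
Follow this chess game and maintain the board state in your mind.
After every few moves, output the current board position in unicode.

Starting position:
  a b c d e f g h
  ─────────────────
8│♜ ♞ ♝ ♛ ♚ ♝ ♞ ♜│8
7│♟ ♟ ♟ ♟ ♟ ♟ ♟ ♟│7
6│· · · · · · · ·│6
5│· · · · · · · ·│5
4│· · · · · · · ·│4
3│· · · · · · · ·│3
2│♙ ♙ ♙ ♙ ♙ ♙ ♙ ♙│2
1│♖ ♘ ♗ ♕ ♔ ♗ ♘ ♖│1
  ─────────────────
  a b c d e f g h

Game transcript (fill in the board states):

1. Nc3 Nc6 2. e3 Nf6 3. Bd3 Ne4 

  a b c d e f g h
  ─────────────────
8│♜ · ♝ ♛ ♚ ♝ · ♜│8
7│♟ ♟ ♟ ♟ ♟ ♟ ♟ ♟│7
6│· · ♞ · · · · ·│6
5│· · · · · · · ·│5
4│· · · · ♞ · · ·│4
3│· · ♘ ♗ ♙ · · ·│3
2│♙ ♙ ♙ ♙ · ♙ ♙ ♙│2
1│♖ · ♗ ♕ ♔ · ♘ ♖│1
  ─────────────────
  a b c d e f g h

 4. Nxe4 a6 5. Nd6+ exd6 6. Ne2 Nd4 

  a b c d e f g h
  ─────────────────
8│♜ · ♝ ♛ ♚ ♝ · ♜│8
7│· ♟ ♟ ♟ · ♟ ♟ ♟│7
6│♟ · · ♟ · · · ·│6
5│· · · · · · · ·│5
4│· · · ♞ · · · ·│4
3│· · · ♗ ♙ · · ·│3
2│♙ ♙ ♙ ♙ ♘ ♙ ♙ ♙│2
1│♖ · ♗ ♕ ♔ · · ♖│1
  ─────────────────
  a b c d e f g h

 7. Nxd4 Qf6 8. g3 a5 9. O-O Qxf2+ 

  a b c d e f g h
  ─────────────────
8│♜ · ♝ · ♚ ♝ · ♜│8
7│· ♟ ♟ ♟ · ♟ ♟ ♟│7
6│· · · ♟ · · · ·│6
5│♟ · · · · · · ·│5
4│· · · ♘ · · · ·│4
3│· · · ♗ ♙ · ♙ ·│3
2│♙ ♙ ♙ ♙ · ♛ · ♙│2
1│♖ · ♗ ♕ · ♖ ♔ ·│1
  ─────────────────
  a b c d e f g h

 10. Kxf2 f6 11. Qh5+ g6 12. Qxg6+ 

  a b c d e f g h
  ─────────────────
8│♜ · ♝ · ♚ ♝ · ♜│8
7│· ♟ ♟ ♟ · · · ♟│7
6│· · · ♟ · ♟ ♕ ·│6
5│♟ · · · · · · ·│5
4│· · · ♘ · · · ·│4
3│· · · ♗ ♙ · ♙ ·│3
2│♙ ♙ ♙ ♙ · ♔ · ♙│2
1│♖ · ♗ · · ♖ · ·│1
  ─────────────────
  a b c d e f g h


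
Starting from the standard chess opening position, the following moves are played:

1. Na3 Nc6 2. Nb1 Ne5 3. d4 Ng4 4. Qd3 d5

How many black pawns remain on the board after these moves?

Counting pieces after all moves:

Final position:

  a b c d e f g h
  ─────────────────
8│♜ · ♝ ♛ ♚ ♝ ♞ ♜│8
7│♟ ♟ ♟ · ♟ ♟ ♟ ♟│7
6│· · · · · · · ·│6
5│· · · ♟ · · · ·│5
4│· · · ♙ · · ♞ ·│4
3│· · · ♕ · · · ·│3
2│♙ ♙ ♙ · ♙ ♙ ♙ ♙│2
1│♖ ♘ ♗ · ♔ ♗ ♘ ♖│1
  ─────────────────
  a b c d e f g h


8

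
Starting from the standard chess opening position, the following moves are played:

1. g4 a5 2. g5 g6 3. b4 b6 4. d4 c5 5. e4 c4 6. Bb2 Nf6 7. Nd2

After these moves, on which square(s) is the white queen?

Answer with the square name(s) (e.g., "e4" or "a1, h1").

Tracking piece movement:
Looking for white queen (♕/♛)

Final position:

  a b c d e f g h
  ─────────────────
8│♜ ♞ ♝ ♛ ♚ ♝ · ♜│8
7│· · · ♟ ♟ ♟ · ♟│7
6│· ♟ · · · ♞ ♟ ·│6
5│♟ · · · · · ♙ ·│5
4│· ♙ ♟ ♙ ♙ · · ·│4
3│· · · · · · · ·│3
2│♙ ♗ ♙ ♘ · ♙ · ♙│2
1│♖ · · ♕ ♔ ♗ ♘ ♖│1
  ─────────────────
  a b c d e f g h


d1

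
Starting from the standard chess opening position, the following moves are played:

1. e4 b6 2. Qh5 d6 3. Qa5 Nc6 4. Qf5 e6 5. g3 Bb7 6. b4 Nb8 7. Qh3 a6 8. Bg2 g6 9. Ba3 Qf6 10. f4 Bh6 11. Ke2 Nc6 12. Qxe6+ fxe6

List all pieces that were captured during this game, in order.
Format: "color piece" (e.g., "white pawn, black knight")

Tracking captures:
  Qxe6+: captured black pawn
  fxe6: captured white queen

black pawn, white queen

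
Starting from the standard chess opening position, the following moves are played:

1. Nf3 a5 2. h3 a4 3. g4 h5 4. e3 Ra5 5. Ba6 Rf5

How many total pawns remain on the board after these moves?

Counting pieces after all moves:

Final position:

  a b c d e f g h
  ─────────────────
8│· ♞ ♝ ♛ ♚ ♝ ♞ ♜│8
7│· ♟ ♟ ♟ ♟ ♟ ♟ ·│7
6│♗ · · · · · · ·│6
5│· · · · · ♜ · ♟│5
4│♟ · · · · · ♙ ·│4
3│· · · · ♙ ♘ · ♙│3
2│♙ ♙ ♙ ♙ · ♙ · ·│2
1│♖ ♘ ♗ ♕ ♔ · · ♖│1
  ─────────────────
  a b c d e f g h


16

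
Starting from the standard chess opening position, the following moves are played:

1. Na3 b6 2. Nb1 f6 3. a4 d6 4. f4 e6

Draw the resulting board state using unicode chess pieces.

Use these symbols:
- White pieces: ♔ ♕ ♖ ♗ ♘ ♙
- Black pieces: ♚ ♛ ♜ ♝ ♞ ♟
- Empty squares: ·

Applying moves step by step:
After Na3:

♜ ♞ ♝ ♛ ♚ ♝ ♞ ♜
♟ ♟ ♟ ♟ ♟ ♟ ♟ ♟
· · · · · · · ·
· · · · · · · ·
· · · · · · · ·
♘ · · · · · · ·
♙ ♙ ♙ ♙ ♙ ♙ ♙ ♙
♖ · ♗ ♕ ♔ ♗ ♘ ♖


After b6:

♜ ♞ ♝ ♛ ♚ ♝ ♞ ♜
♟ · ♟ ♟ ♟ ♟ ♟ ♟
· ♟ · · · · · ·
· · · · · · · ·
· · · · · · · ·
♘ · · · · · · ·
♙ ♙ ♙ ♙ ♙ ♙ ♙ ♙
♖ · ♗ ♕ ♔ ♗ ♘ ♖


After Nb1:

♜ ♞ ♝ ♛ ♚ ♝ ♞ ♜
♟ · ♟ ♟ ♟ ♟ ♟ ♟
· ♟ · · · · · ·
· · · · · · · ·
· · · · · · · ·
· · · · · · · ·
♙ ♙ ♙ ♙ ♙ ♙ ♙ ♙
♖ ♘ ♗ ♕ ♔ ♗ ♘ ♖


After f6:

♜ ♞ ♝ ♛ ♚ ♝ ♞ ♜
♟ · ♟ ♟ ♟ · ♟ ♟
· ♟ · · · ♟ · ·
· · · · · · · ·
· · · · · · · ·
· · · · · · · ·
♙ ♙ ♙ ♙ ♙ ♙ ♙ ♙
♖ ♘ ♗ ♕ ♔ ♗ ♘ ♖


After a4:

♜ ♞ ♝ ♛ ♚ ♝ ♞ ♜
♟ · ♟ ♟ ♟ · ♟ ♟
· ♟ · · · ♟ · ·
· · · · · · · ·
♙ · · · · · · ·
· · · · · · · ·
· ♙ ♙ ♙ ♙ ♙ ♙ ♙
♖ ♘ ♗ ♕ ♔ ♗ ♘ ♖


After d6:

♜ ♞ ♝ ♛ ♚ ♝ ♞ ♜
♟ · ♟ · ♟ · ♟ ♟
· ♟ · ♟ · ♟ · ·
· · · · · · · ·
♙ · · · · · · ·
· · · · · · · ·
· ♙ ♙ ♙ ♙ ♙ ♙ ♙
♖ ♘ ♗ ♕ ♔ ♗ ♘ ♖


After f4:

♜ ♞ ♝ ♛ ♚ ♝ ♞ ♜
♟ · ♟ · ♟ · ♟ ♟
· ♟ · ♟ · ♟ · ·
· · · · · · · ·
♙ · · · · ♙ · ·
· · · · · · · ·
· ♙ ♙ ♙ ♙ · ♙ ♙
♖ ♘ ♗ ♕ ♔ ♗ ♘ ♖


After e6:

♜ ♞ ♝ ♛ ♚ ♝ ♞ ♜
♟ · ♟ · · · ♟ ♟
· ♟ · ♟ ♟ ♟ · ·
· · · · · · · ·
♙ · · · · ♙ · ·
· · · · · · · ·
· ♙ ♙ ♙ ♙ · ♙ ♙
♖ ♘ ♗ ♕ ♔ ♗ ♘ ♖



  a b c d e f g h
  ─────────────────
8│♜ ♞ ♝ ♛ ♚ ♝ ♞ ♜│8
7│♟ · ♟ · · · ♟ ♟│7
6│· ♟ · ♟ ♟ ♟ · ·│6
5│· · · · · · · ·│5
4│♙ · · · · ♙ · ·│4
3│· · · · · · · ·│3
2│· ♙ ♙ ♙ ♙ · ♙ ♙│2
1│♖ ♘ ♗ ♕ ♔ ♗ ♘ ♖│1
  ─────────────────
  a b c d e f g h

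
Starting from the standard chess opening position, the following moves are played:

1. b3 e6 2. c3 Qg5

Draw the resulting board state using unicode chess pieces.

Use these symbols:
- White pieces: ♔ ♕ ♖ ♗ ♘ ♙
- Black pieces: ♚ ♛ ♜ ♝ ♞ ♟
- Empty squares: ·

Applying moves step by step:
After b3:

♜ ♞ ♝ ♛ ♚ ♝ ♞ ♜
♟ ♟ ♟ ♟ ♟ ♟ ♟ ♟
· · · · · · · ·
· · · · · · · ·
· · · · · · · ·
· ♙ · · · · · ·
♙ · ♙ ♙ ♙ ♙ ♙ ♙
♖ ♘ ♗ ♕ ♔ ♗ ♘ ♖


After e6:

♜ ♞ ♝ ♛ ♚ ♝ ♞ ♜
♟ ♟ ♟ ♟ · ♟ ♟ ♟
· · · · ♟ · · ·
· · · · · · · ·
· · · · · · · ·
· ♙ · · · · · ·
♙ · ♙ ♙ ♙ ♙ ♙ ♙
♖ ♘ ♗ ♕ ♔ ♗ ♘ ♖


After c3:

♜ ♞ ♝ ♛ ♚ ♝ ♞ ♜
♟ ♟ ♟ ♟ · ♟ ♟ ♟
· · · · ♟ · · ·
· · · · · · · ·
· · · · · · · ·
· ♙ ♙ · · · · ·
♙ · · ♙ ♙ ♙ ♙ ♙
♖ ♘ ♗ ♕ ♔ ♗ ♘ ♖


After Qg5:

♜ ♞ ♝ · ♚ ♝ ♞ ♜
♟ ♟ ♟ ♟ · ♟ ♟ ♟
· · · · ♟ · · ·
· · · · · · ♛ ·
· · · · · · · ·
· ♙ ♙ · · · · ·
♙ · · ♙ ♙ ♙ ♙ ♙
♖ ♘ ♗ ♕ ♔ ♗ ♘ ♖



  a b c d e f g h
  ─────────────────
8│♜ ♞ ♝ · ♚ ♝ ♞ ♜│8
7│♟ ♟ ♟ ♟ · ♟ ♟ ♟│7
6│· · · · ♟ · · ·│6
5│· · · · · · ♛ ·│5
4│· · · · · · · ·│4
3│· ♙ ♙ · · · · ·│3
2│♙ · · ♙ ♙ ♙ ♙ ♙│2
1│♖ ♘ ♗ ♕ ♔ ♗ ♘ ♖│1
  ─────────────────
  a b c d e f g h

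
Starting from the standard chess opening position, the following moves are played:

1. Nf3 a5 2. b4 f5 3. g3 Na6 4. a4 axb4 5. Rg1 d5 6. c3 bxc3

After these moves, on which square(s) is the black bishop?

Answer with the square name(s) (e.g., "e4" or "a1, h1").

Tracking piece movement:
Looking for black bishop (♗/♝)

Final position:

  a b c d e f g h
  ─────────────────
8│♜ · ♝ ♛ ♚ ♝ ♞ ♜│8
7│· ♟ ♟ · ♟ · ♟ ♟│7
6│♞ · · · · · · ·│6
5│· · · ♟ · ♟ · ·│5
4│♙ · · · · · · ·│4
3│· · ♟ · · ♘ ♙ ·│3
2│· · · ♙ ♙ ♙ · ♙│2
1│♖ ♘ ♗ ♕ ♔ ♗ ♖ ·│1
  ─────────────────
  a b c d e f g h


c8, f8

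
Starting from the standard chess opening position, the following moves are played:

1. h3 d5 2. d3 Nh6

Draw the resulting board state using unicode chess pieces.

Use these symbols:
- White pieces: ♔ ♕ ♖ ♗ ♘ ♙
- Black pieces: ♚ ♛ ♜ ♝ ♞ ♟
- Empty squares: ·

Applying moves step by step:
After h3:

♜ ♞ ♝ ♛ ♚ ♝ ♞ ♜
♟ ♟ ♟ ♟ ♟ ♟ ♟ ♟
· · · · · · · ·
· · · · · · · ·
· · · · · · · ·
· · · · · · · ♙
♙ ♙ ♙ ♙ ♙ ♙ ♙ ·
♖ ♘ ♗ ♕ ♔ ♗ ♘ ♖


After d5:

♜ ♞ ♝ ♛ ♚ ♝ ♞ ♜
♟ ♟ ♟ · ♟ ♟ ♟ ♟
· · · · · · · ·
· · · ♟ · · · ·
· · · · · · · ·
· · · · · · · ♙
♙ ♙ ♙ ♙ ♙ ♙ ♙ ·
♖ ♘ ♗ ♕ ♔ ♗ ♘ ♖


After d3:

♜ ♞ ♝ ♛ ♚ ♝ ♞ ♜
♟ ♟ ♟ · ♟ ♟ ♟ ♟
· · · · · · · ·
· · · ♟ · · · ·
· · · · · · · ·
· · · ♙ · · · ♙
♙ ♙ ♙ · ♙ ♙ ♙ ·
♖ ♘ ♗ ♕ ♔ ♗ ♘ ♖


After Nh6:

♜ ♞ ♝ ♛ ♚ ♝ · ♜
♟ ♟ ♟ · ♟ ♟ ♟ ♟
· · · · · · · ♞
· · · ♟ · · · ·
· · · · · · · ·
· · · ♙ · · · ♙
♙ ♙ ♙ · ♙ ♙ ♙ ·
♖ ♘ ♗ ♕ ♔ ♗ ♘ ♖



  a b c d e f g h
  ─────────────────
8│♜ ♞ ♝ ♛ ♚ ♝ · ♜│8
7│♟ ♟ ♟ · ♟ ♟ ♟ ♟│7
6│· · · · · · · ♞│6
5│· · · ♟ · · · ·│5
4│· · · · · · · ·│4
3│· · · ♙ · · · ♙│3
2│♙ ♙ ♙ · ♙ ♙ ♙ ·│2
1│♖ ♘ ♗ ♕ ♔ ♗ ♘ ♖│1
  ─────────────────
  a b c d e f g h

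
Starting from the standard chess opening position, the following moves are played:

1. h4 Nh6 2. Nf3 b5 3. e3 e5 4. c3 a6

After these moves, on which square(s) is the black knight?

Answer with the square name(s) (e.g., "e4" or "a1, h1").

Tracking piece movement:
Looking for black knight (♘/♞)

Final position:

  a b c d e f g h
  ─────────────────
8│♜ ♞ ♝ ♛ ♚ ♝ · ♜│8
7│· · ♟ ♟ · ♟ ♟ ♟│7
6│♟ · · · · · · ♞│6
5│· ♟ · · ♟ · · ·│5
4│· · · · · · · ♙│4
3│· · ♙ · ♙ ♘ · ·│3
2│♙ ♙ · ♙ · ♙ ♙ ·│2
1│♖ ♘ ♗ ♕ ♔ ♗ · ♖│1
  ─────────────────
  a b c d e f g h


b8, h6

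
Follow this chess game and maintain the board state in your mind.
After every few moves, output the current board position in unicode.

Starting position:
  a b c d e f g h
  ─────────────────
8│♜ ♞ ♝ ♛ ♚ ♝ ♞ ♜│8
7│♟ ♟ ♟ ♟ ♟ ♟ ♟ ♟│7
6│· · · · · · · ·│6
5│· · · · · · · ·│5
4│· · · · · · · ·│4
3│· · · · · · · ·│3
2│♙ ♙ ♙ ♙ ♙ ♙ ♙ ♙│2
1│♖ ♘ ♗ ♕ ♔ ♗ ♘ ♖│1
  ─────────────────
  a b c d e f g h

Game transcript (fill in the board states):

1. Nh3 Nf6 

  a b c d e f g h
  ─────────────────
8│♜ ♞ ♝ ♛ ♚ ♝ · ♜│8
7│♟ ♟ ♟ ♟ ♟ ♟ ♟ ♟│7
6│· · · · · ♞ · ·│6
5│· · · · · · · ·│5
4│· · · · · · · ·│4
3│· · · · · · · ♘│3
2│♙ ♙ ♙ ♙ ♙ ♙ ♙ ♙│2
1│♖ ♘ ♗ ♕ ♔ ♗ · ♖│1
  ─────────────────
  a b c d e f g h

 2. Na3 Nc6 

  a b c d e f g h
  ─────────────────
8│♜ · ♝ ♛ ♚ ♝ · ♜│8
7│♟ ♟ ♟ ♟ ♟ ♟ ♟ ♟│7
6│· · ♞ · · ♞ · ·│6
5│· · · · · · · ·│5
4│· · · · · · · ·│4
3│♘ · · · · · · ♘│3
2│♙ ♙ ♙ ♙ ♙ ♙ ♙ ♙│2
1│♖ · ♗ ♕ ♔ ♗ · ♖│1
  ─────────────────
  a b c d e f g h

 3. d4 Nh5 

  a b c d e f g h
  ─────────────────
8│♜ · ♝ ♛ ♚ ♝ · ♜│8
7│♟ ♟ ♟ ♟ ♟ ♟ ♟ ♟│7
6│· · ♞ · · · · ·│6
5│· · · · · · · ♞│5
4│· · · ♙ · · · ·│4
3│♘ · · · · · · ♘│3
2│♙ ♙ ♙ · ♙ ♙ ♙ ♙│2
1│♖ · ♗ ♕ ♔ ♗ · ♖│1
  ─────────────────
  a b c d e f g h

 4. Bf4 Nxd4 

  a b c d e f g h
  ─────────────────
8│♜ · ♝ ♛ ♚ ♝ · ♜│8
7│♟ ♟ ♟ ♟ ♟ ♟ ♟ ♟│7
6│· · · · · · · ·│6
5│· · · · · · · ♞│5
4│· · · ♞ · ♗ · ·│4
3│♘ · · · · · · ♘│3
2│♙ ♙ ♙ · ♙ ♙ ♙ ♙│2
1│♖ · · ♕ ♔ ♗ · ♖│1
  ─────────────────
  a b c d e f g h



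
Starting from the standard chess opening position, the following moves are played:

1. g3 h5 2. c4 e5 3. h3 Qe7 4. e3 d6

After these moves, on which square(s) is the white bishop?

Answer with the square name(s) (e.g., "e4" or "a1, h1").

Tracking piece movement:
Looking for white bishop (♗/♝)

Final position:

  a b c d e f g h
  ─────────────────
8│♜ ♞ ♝ · ♚ ♝ ♞ ♜│8
7│♟ ♟ ♟ · ♛ ♟ ♟ ·│7
6│· · · ♟ · · · ·│6
5│· · · · ♟ · · ♟│5
4│· · ♙ · · · · ·│4
3│· · · · ♙ · ♙ ♙│3
2│♙ ♙ · ♙ · ♙ · ·│2
1│♖ ♘ ♗ ♕ ♔ ♗ ♘ ♖│1
  ─────────────────
  a b c d e f g h


c1, f1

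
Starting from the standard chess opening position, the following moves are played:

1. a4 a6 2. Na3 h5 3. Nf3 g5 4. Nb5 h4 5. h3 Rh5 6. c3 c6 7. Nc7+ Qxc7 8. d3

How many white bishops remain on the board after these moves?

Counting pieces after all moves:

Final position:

  a b c d e f g h
  ─────────────────
8│♜ ♞ ♝ · ♚ ♝ ♞ ·│8
7│· ♟ ♛ ♟ ♟ ♟ · ·│7
6│♟ · ♟ · · · · ·│6
5│· · · · · · ♟ ♜│5
4│♙ · · · · · · ♟│4
3│· · ♙ ♙ · ♘ · ♙│3
2│· ♙ · · ♙ ♙ ♙ ·│2
1│♖ · ♗ ♕ ♔ ♗ · ♖│1
  ─────────────────
  a b c d e f g h


2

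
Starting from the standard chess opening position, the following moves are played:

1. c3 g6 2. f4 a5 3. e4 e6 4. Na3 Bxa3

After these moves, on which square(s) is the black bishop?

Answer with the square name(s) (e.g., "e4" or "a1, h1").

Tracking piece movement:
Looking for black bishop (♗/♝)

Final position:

  a b c d e f g h
  ─────────────────
8│♜ ♞ ♝ ♛ ♚ · ♞ ♜│8
7│· ♟ ♟ ♟ · ♟ · ♟│7
6│· · · · ♟ · ♟ ·│6
5│♟ · · · · · · ·│5
4│· · · · ♙ ♙ · ·│4
3│♝ · ♙ · · · · ·│3
2│♙ ♙ · ♙ · · ♙ ♙│2
1│♖ · ♗ ♕ ♔ ♗ ♘ ♖│1
  ─────────────────
  a b c d e f g h


a3, c8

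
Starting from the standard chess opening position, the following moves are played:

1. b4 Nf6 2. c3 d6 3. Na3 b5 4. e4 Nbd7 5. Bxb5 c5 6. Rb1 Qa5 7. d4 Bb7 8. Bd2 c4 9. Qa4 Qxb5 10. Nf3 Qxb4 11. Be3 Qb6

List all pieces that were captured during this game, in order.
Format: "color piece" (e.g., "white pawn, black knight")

Tracking captures:
  Bxb5: captured black pawn
  Qxb5: captured white bishop
  Qxb4: captured white pawn

black pawn, white bishop, white pawn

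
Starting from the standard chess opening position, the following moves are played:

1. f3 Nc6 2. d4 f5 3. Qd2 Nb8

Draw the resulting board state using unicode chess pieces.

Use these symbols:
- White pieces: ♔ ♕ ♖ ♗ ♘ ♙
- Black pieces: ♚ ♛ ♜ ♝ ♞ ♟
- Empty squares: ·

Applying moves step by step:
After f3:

♜ ♞ ♝ ♛ ♚ ♝ ♞ ♜
♟ ♟ ♟ ♟ ♟ ♟ ♟ ♟
· · · · · · · ·
· · · · · · · ·
· · · · · · · ·
· · · · · ♙ · ·
♙ ♙ ♙ ♙ ♙ · ♙ ♙
♖ ♘ ♗ ♕ ♔ ♗ ♘ ♖


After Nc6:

♜ · ♝ ♛ ♚ ♝ ♞ ♜
♟ ♟ ♟ ♟ ♟ ♟ ♟ ♟
· · ♞ · · · · ·
· · · · · · · ·
· · · · · · · ·
· · · · · ♙ · ·
♙ ♙ ♙ ♙ ♙ · ♙ ♙
♖ ♘ ♗ ♕ ♔ ♗ ♘ ♖


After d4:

♜ · ♝ ♛ ♚ ♝ ♞ ♜
♟ ♟ ♟ ♟ ♟ ♟ ♟ ♟
· · ♞ · · · · ·
· · · · · · · ·
· · · ♙ · · · ·
· · · · · ♙ · ·
♙ ♙ ♙ · ♙ · ♙ ♙
♖ ♘ ♗ ♕ ♔ ♗ ♘ ♖


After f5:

♜ · ♝ ♛ ♚ ♝ ♞ ♜
♟ ♟ ♟ ♟ ♟ · ♟ ♟
· · ♞ · · · · ·
· · · · · ♟ · ·
· · · ♙ · · · ·
· · · · · ♙ · ·
♙ ♙ ♙ · ♙ · ♙ ♙
♖ ♘ ♗ ♕ ♔ ♗ ♘ ♖


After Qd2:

♜ · ♝ ♛ ♚ ♝ ♞ ♜
♟ ♟ ♟ ♟ ♟ · ♟ ♟
· · ♞ · · · · ·
· · · · · ♟ · ·
· · · ♙ · · · ·
· · · · · ♙ · ·
♙ ♙ ♙ ♕ ♙ · ♙ ♙
♖ ♘ ♗ · ♔ ♗ ♘ ♖


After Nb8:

♜ ♞ ♝ ♛ ♚ ♝ ♞ ♜
♟ ♟ ♟ ♟ ♟ · ♟ ♟
· · · · · · · ·
· · · · · ♟ · ·
· · · ♙ · · · ·
· · · · · ♙ · ·
♙ ♙ ♙ ♕ ♙ · ♙ ♙
♖ ♘ ♗ · ♔ ♗ ♘ ♖



  a b c d e f g h
  ─────────────────
8│♜ ♞ ♝ ♛ ♚ ♝ ♞ ♜│8
7│♟ ♟ ♟ ♟ ♟ · ♟ ♟│7
6│· · · · · · · ·│6
5│· · · · · ♟ · ·│5
4│· · · ♙ · · · ·│4
3│· · · · · ♙ · ·│3
2│♙ ♙ ♙ ♕ ♙ · ♙ ♙│2
1│♖ ♘ ♗ · ♔ ♗ ♘ ♖│1
  ─────────────────
  a b c d e f g h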